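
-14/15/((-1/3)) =14/5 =2.80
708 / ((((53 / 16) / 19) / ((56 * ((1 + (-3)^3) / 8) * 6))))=-235033344 / 53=-4434591.40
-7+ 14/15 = -91/15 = -6.07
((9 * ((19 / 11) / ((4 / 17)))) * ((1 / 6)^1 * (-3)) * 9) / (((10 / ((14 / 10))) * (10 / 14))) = -1281987 / 22000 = -58.27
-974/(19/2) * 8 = -15584/19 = -820.21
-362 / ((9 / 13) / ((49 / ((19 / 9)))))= -230594 / 19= -12136.53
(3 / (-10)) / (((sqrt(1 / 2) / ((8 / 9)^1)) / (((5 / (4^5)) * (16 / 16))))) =-sqrt(2) / 768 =-0.00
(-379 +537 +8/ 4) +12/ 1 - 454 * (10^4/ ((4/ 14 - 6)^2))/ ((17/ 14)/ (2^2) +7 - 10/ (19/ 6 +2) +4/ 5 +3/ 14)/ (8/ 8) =-1197316872/ 55399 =-21612.61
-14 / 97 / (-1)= 0.14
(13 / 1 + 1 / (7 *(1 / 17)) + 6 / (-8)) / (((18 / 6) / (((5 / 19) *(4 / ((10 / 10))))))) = 685 / 133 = 5.15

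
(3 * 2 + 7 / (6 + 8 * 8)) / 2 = 61 / 20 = 3.05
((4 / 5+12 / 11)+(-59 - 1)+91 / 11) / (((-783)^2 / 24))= -21928 / 11239965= -0.00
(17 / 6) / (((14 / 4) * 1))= 17 / 21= 0.81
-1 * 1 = -1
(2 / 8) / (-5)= -1 / 20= -0.05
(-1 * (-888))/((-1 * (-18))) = 148/3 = 49.33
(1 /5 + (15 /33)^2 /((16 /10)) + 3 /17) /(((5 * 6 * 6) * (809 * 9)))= 13867 /35944840800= 0.00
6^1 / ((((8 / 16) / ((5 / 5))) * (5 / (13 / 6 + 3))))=62 / 5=12.40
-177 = -177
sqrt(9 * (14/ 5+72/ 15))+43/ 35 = 43/ 35+3 * sqrt(190)/ 5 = 9.50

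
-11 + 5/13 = -138/13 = -10.62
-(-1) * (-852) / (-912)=71 / 76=0.93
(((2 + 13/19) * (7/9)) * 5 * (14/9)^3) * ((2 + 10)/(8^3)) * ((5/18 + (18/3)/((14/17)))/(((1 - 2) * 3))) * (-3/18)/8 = 27784715/574428672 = 0.05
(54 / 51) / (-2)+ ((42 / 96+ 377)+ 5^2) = 109319 / 272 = 401.91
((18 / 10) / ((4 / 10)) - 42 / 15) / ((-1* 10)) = -17 / 100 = -0.17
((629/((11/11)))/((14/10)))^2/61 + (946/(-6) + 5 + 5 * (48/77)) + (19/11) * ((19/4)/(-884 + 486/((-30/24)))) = 721219501183/228263952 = 3159.59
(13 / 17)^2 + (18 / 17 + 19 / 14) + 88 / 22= 28325 / 4046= 7.00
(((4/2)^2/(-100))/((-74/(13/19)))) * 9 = 117/35150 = 0.00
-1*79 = -79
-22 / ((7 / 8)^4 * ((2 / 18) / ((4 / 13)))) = -3244032 / 31213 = -103.93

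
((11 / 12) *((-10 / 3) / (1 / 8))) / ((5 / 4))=-176 / 9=-19.56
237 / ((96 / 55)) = 4345 / 32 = 135.78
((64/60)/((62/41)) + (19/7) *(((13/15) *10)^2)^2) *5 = 1345856312/17577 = 76569.17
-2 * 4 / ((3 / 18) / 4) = -192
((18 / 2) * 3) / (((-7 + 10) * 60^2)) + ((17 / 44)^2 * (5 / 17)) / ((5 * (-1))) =-0.01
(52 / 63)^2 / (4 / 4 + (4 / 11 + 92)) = 2288 / 313551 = 0.01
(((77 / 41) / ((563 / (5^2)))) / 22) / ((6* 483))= 25 / 19112724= 0.00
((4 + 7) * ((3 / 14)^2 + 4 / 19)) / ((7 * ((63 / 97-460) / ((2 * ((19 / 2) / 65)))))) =-203797 / 794718652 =-0.00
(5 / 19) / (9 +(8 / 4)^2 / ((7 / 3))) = 7 / 285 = 0.02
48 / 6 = 8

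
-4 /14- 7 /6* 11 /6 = -611 /252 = -2.42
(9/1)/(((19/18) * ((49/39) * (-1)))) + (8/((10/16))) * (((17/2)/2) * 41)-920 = 6068322/4655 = 1303.61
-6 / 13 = -0.46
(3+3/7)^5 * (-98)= -46429.29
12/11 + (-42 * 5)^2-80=484232/11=44021.09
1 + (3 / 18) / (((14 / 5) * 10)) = 169 / 168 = 1.01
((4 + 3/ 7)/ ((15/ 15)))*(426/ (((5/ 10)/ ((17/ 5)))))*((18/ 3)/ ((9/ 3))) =898008/ 35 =25657.37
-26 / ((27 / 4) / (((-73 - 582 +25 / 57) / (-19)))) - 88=-6453448 / 29241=-220.70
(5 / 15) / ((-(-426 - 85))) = 1 / 1533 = 0.00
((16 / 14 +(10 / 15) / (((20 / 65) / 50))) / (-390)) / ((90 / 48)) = -9196 / 61425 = -0.15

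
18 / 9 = 2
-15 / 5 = -3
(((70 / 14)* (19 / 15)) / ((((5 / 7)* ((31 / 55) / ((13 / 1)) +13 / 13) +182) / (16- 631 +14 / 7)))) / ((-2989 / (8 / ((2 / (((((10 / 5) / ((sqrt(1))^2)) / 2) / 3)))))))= 1665521 / 175748076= 0.01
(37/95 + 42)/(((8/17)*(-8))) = -68459/6080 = -11.26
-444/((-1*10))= 222/5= 44.40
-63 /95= -0.66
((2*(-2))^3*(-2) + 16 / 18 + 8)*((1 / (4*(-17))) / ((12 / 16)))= -1232 / 459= -2.68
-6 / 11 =-0.55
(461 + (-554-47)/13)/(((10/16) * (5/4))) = 172544/325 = 530.90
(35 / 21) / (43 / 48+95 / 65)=1040 / 1471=0.71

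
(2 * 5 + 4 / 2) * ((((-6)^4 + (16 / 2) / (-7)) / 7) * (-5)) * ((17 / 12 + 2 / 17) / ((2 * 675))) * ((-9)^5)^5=9055620309534444593944409.00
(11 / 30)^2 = 121 / 900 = 0.13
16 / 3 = 5.33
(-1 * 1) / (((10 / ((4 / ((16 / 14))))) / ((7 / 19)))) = -49 / 380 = -0.13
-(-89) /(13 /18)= 123.23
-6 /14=-3 /7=-0.43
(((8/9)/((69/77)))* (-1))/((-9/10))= 6160/5589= 1.10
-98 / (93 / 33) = -1078 / 31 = -34.77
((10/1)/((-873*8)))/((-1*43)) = 5/150156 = 0.00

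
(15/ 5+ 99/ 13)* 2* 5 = 1380/ 13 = 106.15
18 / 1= 18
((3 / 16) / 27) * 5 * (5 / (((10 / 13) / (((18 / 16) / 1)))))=65 / 256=0.25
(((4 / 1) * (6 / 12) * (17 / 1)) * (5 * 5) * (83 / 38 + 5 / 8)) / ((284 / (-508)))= -23047325 / 5396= -4271.19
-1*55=-55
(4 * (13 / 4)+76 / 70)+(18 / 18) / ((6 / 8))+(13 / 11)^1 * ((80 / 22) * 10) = 741899 / 12705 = 58.39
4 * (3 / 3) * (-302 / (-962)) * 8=4832 / 481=10.05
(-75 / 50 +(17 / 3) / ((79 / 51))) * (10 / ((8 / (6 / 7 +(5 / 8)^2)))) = 953095 / 283136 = 3.37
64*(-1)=-64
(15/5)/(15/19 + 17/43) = 2451/968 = 2.53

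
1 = 1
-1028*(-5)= 5140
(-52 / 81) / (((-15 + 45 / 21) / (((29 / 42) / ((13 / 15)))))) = 29 / 729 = 0.04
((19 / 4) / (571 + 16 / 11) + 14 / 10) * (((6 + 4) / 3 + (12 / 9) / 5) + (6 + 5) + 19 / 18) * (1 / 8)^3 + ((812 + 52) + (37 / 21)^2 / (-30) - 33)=26254223539129 / 31595827200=830.94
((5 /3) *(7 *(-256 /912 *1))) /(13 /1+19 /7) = -392 /1881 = -0.21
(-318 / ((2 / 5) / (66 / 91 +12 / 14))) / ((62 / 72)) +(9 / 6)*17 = -8098689 / 5642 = -1435.43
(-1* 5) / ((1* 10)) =-1 / 2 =-0.50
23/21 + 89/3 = 646/21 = 30.76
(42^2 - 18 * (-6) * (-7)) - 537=471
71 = 71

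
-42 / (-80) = 0.52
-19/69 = -0.28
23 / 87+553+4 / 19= 914894 / 1653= 553.47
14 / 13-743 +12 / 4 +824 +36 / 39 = 86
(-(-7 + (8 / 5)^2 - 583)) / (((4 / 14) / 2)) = 102802 / 25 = 4112.08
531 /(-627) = -177 /209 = -0.85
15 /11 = 1.36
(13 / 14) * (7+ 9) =104 / 7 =14.86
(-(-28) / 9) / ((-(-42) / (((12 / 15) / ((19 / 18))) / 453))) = 16 / 129105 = 0.00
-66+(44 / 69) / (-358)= -815188 / 12351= -66.00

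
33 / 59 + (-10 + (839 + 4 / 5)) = 244956 / 295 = 830.36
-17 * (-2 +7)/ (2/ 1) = -85/ 2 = -42.50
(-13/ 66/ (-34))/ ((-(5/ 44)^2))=-572/ 1275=-0.45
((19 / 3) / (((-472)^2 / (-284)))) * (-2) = 1349 / 83544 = 0.02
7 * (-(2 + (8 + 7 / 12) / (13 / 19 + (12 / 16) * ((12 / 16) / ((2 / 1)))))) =-134246 / 1761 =-76.23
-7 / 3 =-2.33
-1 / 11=-0.09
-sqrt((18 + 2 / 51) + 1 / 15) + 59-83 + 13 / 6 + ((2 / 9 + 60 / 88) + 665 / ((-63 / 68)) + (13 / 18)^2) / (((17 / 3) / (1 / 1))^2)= -48.40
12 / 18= 2 / 3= 0.67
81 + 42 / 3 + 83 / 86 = 8253 / 86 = 95.97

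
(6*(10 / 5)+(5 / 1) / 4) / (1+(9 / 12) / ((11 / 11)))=53 / 7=7.57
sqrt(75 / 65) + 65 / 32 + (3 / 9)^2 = sqrt(195) / 13 + 617 / 288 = 3.22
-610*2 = -1220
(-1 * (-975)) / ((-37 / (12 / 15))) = -780 / 37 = -21.08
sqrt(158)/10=1.26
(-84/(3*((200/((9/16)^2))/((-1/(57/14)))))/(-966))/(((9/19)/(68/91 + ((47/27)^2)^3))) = -1007253188191/1482735695500800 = -0.00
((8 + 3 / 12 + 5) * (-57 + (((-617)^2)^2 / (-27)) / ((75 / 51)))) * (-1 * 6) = 65288314701398 / 225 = 290170287561.77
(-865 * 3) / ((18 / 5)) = -4325 / 6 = -720.83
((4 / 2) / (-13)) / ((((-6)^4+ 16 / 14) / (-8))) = 14 / 14755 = 0.00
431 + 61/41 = 17732/41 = 432.49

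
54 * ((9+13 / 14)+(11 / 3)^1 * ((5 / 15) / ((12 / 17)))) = 8815 / 14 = 629.64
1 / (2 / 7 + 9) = 7 / 65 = 0.11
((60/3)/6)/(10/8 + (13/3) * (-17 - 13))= -8/309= -0.03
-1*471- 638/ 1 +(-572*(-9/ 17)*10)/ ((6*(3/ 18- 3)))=-1287.13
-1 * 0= 0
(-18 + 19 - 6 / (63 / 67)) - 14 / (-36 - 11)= -5.08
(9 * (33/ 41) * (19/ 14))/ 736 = 0.01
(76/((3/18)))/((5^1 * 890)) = 228/2225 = 0.10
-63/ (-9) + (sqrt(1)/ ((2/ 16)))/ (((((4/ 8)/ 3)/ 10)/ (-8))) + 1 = -3832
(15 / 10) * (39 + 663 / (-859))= 49257 / 859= 57.34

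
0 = 0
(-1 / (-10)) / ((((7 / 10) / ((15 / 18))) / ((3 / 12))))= 5 / 168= 0.03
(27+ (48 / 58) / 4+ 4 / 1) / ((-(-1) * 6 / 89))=80545 / 174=462.90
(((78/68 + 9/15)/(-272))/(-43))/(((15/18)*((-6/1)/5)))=-0.00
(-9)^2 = 81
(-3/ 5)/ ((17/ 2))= -6/ 85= -0.07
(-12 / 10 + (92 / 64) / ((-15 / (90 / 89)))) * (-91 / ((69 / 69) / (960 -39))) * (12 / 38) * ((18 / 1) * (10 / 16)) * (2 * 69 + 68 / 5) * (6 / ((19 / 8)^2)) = 10003489200432 / 160645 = 62270778.43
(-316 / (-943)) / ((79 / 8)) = 0.03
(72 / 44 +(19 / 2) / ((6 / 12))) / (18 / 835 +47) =189545 / 431893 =0.44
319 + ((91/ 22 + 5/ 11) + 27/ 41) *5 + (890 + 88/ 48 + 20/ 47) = 1237.51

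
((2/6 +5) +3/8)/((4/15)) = 685/32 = 21.41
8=8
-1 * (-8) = 8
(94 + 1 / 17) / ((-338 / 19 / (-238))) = 16359 / 13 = 1258.38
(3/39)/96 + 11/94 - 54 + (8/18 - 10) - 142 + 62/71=-2555773141/12493728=-204.56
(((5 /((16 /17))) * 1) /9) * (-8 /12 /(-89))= 85 /19224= 0.00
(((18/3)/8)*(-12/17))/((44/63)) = -567/748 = -0.76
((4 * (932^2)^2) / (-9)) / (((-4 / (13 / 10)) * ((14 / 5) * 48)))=810896122.18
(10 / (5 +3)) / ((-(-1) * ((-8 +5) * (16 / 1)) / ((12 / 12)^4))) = -5 / 192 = -0.03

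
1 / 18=0.06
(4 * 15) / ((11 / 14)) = 840 / 11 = 76.36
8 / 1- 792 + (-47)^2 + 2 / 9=12827 / 9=1425.22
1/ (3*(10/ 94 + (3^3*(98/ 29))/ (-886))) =603809/ 6162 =97.99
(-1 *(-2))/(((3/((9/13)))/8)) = 48/13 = 3.69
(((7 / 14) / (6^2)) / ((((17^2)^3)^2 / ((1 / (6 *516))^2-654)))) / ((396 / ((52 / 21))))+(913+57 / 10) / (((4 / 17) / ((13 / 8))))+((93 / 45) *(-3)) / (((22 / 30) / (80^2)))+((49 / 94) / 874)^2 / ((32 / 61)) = -2631831936330176804892460461841191577973 / 55100375962423298366278863351766320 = -47764.32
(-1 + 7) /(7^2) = 6 /49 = 0.12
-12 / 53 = -0.23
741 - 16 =725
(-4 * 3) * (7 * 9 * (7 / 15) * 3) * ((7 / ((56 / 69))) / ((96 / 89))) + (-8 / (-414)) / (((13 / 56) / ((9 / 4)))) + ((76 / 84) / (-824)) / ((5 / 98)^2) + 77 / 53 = -66296515800683 / 7834756800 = -8461.85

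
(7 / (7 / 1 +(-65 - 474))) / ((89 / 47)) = -47 / 6764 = -0.01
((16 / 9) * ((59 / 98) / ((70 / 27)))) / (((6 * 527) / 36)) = 4248 / 903805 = 0.00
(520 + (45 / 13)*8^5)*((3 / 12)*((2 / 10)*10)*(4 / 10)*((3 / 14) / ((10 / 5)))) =2441.74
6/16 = 0.38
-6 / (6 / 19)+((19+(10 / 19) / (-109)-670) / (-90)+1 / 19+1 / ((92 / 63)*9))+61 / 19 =-8.43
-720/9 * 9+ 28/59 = -42452/59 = -719.53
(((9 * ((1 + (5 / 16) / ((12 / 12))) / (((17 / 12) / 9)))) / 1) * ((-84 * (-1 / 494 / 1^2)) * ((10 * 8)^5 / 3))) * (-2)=-27875821100.26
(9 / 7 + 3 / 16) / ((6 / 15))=825 / 224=3.68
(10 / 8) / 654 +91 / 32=29777 / 10464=2.85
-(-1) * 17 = 17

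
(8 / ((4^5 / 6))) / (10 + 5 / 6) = 9 / 2080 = 0.00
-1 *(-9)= 9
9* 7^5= 151263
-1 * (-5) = 5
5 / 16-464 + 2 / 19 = -140929 / 304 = -463.58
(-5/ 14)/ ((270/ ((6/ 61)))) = -1/ 7686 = -0.00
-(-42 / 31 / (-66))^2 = -49 / 116281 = -0.00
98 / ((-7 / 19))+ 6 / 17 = -4516 / 17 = -265.65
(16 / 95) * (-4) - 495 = -47089 / 95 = -495.67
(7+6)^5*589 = 218691577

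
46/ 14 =3.29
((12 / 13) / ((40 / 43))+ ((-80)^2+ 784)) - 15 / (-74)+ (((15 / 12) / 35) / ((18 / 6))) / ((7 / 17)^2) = 71126796749 / 9898980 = 7185.27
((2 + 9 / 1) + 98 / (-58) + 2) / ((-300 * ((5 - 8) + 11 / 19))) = 779 / 50025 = 0.02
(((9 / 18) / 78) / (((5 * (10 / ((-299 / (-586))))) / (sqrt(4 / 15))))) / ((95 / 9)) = 23 * sqrt(15) / 27835000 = 0.00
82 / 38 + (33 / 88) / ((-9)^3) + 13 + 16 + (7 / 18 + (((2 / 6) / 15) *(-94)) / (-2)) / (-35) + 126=1015569167 / 6463800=157.12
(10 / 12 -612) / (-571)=3667 / 3426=1.07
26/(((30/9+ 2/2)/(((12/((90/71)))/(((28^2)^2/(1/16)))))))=71/12293120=0.00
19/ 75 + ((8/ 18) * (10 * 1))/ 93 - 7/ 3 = -42524/ 20925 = -2.03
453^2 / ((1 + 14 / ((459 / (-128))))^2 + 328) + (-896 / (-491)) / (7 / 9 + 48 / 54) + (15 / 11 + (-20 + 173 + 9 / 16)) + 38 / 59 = 1385225988176805559 / 1806930545229040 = 766.62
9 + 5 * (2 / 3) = 37 / 3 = 12.33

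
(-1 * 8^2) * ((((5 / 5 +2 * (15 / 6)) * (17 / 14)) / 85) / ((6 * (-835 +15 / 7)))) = 16 / 14575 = 0.00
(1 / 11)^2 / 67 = 1 / 8107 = 0.00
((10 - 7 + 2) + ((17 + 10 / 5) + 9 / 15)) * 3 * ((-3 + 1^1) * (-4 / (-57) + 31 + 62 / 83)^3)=-279677205201881006 / 58828305495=-4754126.48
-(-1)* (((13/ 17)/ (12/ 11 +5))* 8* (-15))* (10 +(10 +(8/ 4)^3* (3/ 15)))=-325.42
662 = 662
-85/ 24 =-3.54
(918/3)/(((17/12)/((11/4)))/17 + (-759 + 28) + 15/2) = -20196/47749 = -0.42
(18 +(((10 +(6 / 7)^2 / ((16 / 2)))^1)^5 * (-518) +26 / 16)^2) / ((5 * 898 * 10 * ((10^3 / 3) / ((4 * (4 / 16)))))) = 196443003.77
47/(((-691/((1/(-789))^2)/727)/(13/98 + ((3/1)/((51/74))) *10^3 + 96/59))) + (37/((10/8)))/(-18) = -1.99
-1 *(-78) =78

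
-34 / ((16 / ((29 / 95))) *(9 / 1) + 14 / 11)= -5423 / 75443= -0.07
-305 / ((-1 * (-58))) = -5.26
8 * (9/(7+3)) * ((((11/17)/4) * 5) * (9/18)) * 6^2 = 1782/17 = 104.82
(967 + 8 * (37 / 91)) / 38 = 4647 / 182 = 25.53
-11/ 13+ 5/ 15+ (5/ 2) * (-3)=-625/ 78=-8.01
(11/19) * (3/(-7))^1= -33/133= -0.25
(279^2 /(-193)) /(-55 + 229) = -25947 /11194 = -2.32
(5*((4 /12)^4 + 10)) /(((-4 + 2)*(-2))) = 4055 /324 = 12.52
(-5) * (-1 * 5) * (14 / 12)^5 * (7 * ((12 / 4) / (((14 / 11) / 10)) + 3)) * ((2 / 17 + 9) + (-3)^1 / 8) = 15487230325 / 176256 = 87867.82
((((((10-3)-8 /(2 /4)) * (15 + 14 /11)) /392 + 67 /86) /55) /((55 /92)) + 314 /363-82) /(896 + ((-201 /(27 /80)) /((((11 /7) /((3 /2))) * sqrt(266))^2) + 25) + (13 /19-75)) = -0.10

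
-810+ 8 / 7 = -5662 / 7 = -808.86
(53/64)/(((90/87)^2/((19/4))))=3.68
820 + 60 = 880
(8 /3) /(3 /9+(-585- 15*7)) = -8 /2069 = -0.00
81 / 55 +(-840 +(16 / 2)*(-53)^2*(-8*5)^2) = 1977489881 / 55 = 35954361.47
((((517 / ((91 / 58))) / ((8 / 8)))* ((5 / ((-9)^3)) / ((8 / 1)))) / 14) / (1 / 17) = -1274405 / 3714984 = -0.34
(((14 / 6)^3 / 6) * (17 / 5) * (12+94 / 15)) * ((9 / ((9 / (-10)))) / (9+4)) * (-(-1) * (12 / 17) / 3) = -375928 / 15795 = -23.80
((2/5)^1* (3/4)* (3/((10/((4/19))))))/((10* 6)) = 3/9500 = 0.00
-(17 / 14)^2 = -289 / 196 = -1.47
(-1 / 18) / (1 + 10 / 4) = -1 / 63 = -0.02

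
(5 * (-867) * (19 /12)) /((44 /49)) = -7643.72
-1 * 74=-74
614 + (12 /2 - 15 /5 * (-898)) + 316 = 3630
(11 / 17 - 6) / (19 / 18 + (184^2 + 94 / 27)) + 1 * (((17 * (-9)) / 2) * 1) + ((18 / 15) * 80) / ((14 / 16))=14453978649 / 435175622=33.21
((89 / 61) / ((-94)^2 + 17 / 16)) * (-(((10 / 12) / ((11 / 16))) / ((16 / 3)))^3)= -22250 / 11479839063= -0.00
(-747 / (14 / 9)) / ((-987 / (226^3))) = 12934128708 / 2303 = 5616208.73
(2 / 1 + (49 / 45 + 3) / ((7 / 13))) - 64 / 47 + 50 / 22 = 1710739 / 162855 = 10.50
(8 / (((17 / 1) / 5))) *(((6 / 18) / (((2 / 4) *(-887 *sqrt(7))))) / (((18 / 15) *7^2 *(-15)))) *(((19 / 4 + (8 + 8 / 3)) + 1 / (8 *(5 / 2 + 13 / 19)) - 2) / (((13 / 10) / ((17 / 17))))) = 1953800 *sqrt(7) / 658992395061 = 0.00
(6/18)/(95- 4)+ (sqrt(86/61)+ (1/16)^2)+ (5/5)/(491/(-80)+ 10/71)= -378945571/2380455168+ sqrt(5246)/61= 1.03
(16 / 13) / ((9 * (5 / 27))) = 48 / 65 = 0.74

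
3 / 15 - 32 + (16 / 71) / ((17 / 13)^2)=-31.67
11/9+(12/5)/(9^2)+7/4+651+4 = 355321/540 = 658.00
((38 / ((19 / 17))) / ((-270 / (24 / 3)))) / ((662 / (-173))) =11764 / 44685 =0.26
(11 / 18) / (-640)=-11 / 11520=-0.00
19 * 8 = 152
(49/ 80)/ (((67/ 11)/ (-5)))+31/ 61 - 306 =-20009599/ 65392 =-305.99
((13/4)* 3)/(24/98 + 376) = 1911/73744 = 0.03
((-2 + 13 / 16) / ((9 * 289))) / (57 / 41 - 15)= 779 / 23221728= 0.00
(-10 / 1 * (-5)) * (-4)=-200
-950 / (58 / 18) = -8550 / 29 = -294.83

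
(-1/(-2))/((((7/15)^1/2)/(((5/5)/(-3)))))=-5/7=-0.71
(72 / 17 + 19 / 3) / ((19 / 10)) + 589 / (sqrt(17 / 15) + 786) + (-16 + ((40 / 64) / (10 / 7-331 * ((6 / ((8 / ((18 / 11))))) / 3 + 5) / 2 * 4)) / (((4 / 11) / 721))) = -8545113756426149 / 851581189122144-19 * sqrt(255) / 298933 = -10.04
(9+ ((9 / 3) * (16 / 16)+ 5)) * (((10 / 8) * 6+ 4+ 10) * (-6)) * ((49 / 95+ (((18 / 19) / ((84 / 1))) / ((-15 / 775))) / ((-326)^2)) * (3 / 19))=-479639106819 / 2685594520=-178.60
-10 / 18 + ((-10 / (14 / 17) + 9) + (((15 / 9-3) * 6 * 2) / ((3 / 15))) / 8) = -863 / 63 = -13.70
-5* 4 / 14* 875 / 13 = -1250 / 13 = -96.15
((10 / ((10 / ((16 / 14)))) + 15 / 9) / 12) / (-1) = -59 / 252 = -0.23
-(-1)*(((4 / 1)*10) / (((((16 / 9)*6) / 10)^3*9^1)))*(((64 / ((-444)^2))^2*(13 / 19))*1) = 0.00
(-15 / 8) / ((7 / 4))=-1.07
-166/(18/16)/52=-332/117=-2.84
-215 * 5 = -1075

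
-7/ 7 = -1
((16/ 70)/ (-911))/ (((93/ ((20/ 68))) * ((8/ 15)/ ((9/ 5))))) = -9/ 3360679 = -0.00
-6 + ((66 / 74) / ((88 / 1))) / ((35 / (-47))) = -62301 / 10360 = -6.01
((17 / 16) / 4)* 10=85 / 32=2.66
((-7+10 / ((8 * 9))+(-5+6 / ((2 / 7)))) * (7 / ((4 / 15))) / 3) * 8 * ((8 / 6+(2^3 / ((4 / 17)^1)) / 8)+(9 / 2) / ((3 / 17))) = 19884.70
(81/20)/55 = 81/1100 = 0.07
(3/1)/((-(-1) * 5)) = 3/5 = 0.60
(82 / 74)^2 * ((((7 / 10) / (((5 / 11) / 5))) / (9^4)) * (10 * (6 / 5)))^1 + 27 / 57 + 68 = 19480908121 / 284430285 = 68.49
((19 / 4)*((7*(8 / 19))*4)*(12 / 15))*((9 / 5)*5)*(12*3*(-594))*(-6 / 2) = 129330432 / 5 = 25866086.40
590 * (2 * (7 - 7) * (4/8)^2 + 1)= 590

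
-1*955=-955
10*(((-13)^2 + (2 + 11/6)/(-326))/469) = 1652705/458682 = 3.60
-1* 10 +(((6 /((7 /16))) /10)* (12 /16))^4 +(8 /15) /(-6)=-121140206 /13505625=-8.97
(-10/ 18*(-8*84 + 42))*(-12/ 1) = -4200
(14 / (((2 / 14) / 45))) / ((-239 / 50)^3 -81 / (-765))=-9371250000 / 231857623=-40.42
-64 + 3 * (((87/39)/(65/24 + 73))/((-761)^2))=-875482694936/13679417141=-64.00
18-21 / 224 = 573 / 32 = 17.91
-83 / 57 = -1.46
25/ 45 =5/ 9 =0.56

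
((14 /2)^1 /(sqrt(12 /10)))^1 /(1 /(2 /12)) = 7 * sqrt(30) /36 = 1.07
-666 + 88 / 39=-25886 / 39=-663.74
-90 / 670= -9 / 67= -0.13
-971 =-971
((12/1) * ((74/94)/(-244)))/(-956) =111/2740852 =0.00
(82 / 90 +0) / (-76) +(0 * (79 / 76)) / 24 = -41 / 3420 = -0.01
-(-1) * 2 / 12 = 1 / 6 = 0.17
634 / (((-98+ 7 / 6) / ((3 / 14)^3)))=-25677 / 398566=-0.06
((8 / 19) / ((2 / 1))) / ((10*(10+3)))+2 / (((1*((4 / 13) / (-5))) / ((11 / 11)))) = -80271 / 2470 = -32.50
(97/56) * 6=291/28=10.39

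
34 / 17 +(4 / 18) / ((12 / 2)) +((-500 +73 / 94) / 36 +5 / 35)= -830555 / 71064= -11.69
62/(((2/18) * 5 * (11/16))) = 8928/55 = 162.33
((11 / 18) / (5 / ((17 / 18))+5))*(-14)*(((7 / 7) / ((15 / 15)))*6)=-374 / 75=-4.99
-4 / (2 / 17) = -34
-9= -9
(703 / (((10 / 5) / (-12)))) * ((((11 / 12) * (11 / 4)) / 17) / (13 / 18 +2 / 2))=-363.17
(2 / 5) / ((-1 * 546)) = -1 / 1365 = -0.00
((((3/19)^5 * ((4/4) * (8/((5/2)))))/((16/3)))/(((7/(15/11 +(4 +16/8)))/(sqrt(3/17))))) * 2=118098 * sqrt(51)/16206067955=0.00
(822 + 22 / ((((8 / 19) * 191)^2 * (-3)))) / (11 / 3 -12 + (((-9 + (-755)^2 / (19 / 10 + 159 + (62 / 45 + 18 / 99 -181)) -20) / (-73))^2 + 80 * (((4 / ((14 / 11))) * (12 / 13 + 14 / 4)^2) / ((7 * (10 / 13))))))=131693126289523058817193 / 28616789204875974737812672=0.00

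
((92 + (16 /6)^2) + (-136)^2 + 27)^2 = 28089424801 /81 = 346783022.23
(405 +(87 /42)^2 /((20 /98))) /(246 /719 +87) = 12252479 /2511960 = 4.88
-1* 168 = -168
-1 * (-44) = 44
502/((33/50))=25100/33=760.61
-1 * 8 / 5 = -8 / 5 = -1.60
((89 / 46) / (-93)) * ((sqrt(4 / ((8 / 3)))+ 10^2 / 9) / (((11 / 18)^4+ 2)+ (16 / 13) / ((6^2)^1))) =-44984160 / 423003649 - 10121436 * sqrt(6) / 2115018245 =-0.12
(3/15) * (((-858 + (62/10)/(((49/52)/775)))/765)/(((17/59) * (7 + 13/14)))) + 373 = 18870133049/50524425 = 373.49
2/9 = 0.22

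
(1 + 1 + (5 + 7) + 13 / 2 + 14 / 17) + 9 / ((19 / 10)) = 16835 / 646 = 26.06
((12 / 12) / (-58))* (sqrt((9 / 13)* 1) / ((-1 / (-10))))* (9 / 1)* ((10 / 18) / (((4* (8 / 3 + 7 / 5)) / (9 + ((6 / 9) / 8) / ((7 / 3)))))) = -284625* sqrt(13) / 2575664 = -0.40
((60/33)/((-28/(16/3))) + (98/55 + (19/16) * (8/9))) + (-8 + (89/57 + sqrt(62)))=-519773/131670 + sqrt(62)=3.93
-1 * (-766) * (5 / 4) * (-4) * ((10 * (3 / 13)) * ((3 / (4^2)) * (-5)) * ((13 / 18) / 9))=47875 / 72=664.93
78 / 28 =2.79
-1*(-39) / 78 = 1 / 2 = 0.50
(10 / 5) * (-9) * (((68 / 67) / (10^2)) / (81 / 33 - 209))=1683 / 1902800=0.00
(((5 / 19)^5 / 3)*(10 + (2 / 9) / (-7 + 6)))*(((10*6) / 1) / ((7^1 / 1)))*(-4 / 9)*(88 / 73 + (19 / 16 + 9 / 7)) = -2176625000 / 37758815577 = -0.06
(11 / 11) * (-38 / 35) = -38 / 35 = -1.09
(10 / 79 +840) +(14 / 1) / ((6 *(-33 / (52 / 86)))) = 282522712 / 336303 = 840.08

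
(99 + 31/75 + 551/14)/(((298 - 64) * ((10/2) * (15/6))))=145709/3071250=0.05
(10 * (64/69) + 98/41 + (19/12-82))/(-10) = 259329/37720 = 6.88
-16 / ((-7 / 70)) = 160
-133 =-133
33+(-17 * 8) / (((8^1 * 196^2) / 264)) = 157905 / 4802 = 32.88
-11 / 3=-3.67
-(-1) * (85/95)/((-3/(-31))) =527/57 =9.25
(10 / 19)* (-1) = -10 / 19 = -0.53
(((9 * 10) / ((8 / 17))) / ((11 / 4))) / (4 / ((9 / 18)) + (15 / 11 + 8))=4.01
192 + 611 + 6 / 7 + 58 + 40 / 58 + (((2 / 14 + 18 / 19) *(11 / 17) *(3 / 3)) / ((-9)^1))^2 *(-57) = 181641714778 / 210673197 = 862.20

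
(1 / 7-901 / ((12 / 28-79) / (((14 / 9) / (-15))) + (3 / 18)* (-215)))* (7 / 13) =-126311 / 212215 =-0.60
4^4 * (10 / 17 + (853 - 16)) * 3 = 10935552 / 17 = 643267.76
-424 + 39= -385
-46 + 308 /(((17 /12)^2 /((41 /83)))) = 715030 /23987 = 29.81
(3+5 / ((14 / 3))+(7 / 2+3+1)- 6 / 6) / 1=74 / 7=10.57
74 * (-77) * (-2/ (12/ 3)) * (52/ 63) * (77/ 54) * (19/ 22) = 703703/ 243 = 2895.90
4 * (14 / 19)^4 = 153664 / 130321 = 1.18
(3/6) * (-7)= -7/2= -3.50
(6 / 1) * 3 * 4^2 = 288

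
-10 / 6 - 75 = -230 / 3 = -76.67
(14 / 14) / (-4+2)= -1 / 2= -0.50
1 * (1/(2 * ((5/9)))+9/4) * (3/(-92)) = -189/1840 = -0.10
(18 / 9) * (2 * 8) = 32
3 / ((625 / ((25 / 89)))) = 3 / 2225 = 0.00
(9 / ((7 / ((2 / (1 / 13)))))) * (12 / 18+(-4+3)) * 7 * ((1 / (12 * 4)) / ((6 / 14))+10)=-18811 / 24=-783.79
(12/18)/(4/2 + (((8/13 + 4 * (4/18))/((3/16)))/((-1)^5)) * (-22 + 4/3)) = 351/88349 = 0.00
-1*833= -833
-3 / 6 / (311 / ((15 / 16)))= -15 / 9952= -0.00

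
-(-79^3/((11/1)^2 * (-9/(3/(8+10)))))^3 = -119851595982618319/278957081304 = -429641.70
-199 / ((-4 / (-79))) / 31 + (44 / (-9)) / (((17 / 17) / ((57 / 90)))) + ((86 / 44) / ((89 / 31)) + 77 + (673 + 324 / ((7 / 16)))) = 156175725659 / 114719220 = 1361.37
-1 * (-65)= 65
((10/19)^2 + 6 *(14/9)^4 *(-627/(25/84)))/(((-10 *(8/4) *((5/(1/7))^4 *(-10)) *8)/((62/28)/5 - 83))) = 234501019632679/92147528812500000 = 0.00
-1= -1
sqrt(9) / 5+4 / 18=37 / 45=0.82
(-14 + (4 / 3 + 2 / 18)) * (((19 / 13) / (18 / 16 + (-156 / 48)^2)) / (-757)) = 34352 / 16562403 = 0.00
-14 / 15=-0.93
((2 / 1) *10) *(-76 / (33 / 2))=-3040 / 33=-92.12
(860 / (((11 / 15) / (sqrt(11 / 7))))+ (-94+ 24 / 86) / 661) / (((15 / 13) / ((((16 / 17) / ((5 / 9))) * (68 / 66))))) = -335296 / 1563265+ 214656 * sqrt(77) / 847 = 2223.63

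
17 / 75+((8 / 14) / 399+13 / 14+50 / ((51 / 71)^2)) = 98.06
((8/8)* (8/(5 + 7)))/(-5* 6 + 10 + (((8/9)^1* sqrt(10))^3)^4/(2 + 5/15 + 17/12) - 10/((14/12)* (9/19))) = 1977006755367/192301563046207600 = 0.00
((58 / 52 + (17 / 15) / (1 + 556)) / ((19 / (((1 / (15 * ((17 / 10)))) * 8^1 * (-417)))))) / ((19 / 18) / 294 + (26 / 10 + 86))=-476145131616 / 5483302810193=-0.09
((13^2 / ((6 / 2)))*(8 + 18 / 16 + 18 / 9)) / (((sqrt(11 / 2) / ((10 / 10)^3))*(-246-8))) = -15041*sqrt(22) / 67056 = -1.05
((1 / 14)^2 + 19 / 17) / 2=3741 / 6664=0.56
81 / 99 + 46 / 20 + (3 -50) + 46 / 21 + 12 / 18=-41.02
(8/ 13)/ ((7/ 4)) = 32/ 91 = 0.35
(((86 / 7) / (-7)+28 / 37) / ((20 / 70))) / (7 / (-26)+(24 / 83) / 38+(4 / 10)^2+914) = -927670250 / 242629007047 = -0.00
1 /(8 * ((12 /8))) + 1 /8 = 5 /24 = 0.21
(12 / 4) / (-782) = -3 / 782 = -0.00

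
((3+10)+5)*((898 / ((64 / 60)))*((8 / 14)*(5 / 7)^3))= 7576875 / 2401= 3155.72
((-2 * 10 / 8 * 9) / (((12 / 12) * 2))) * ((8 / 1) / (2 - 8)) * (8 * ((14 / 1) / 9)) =560 / 3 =186.67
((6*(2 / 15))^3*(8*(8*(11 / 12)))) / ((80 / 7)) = 2.63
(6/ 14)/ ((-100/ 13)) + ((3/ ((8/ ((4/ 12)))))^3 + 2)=174383/ 89600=1.95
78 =78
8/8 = 1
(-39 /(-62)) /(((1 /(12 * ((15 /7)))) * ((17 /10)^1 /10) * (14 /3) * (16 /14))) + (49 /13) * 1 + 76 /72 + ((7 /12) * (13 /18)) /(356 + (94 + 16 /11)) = 89689680193 /3957027984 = 22.67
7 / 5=1.40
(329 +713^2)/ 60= 84783/ 10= 8478.30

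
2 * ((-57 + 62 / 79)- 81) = -21680 / 79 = -274.43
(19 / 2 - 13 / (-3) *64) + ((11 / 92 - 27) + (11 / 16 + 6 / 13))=3747335 / 14352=261.10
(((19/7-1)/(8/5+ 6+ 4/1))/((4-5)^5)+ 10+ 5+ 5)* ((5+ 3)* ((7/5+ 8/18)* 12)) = 2140736/609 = 3515.17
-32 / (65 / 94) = -3008 / 65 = -46.28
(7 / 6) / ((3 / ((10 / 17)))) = 0.23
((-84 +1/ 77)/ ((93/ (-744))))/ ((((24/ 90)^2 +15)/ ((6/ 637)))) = 69843600/ 166325159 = 0.42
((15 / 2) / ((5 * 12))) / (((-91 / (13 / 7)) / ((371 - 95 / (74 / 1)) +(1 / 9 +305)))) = -64205 / 37296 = -1.72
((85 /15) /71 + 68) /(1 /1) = 14501 /213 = 68.08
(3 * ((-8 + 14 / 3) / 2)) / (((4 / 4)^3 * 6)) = -5 / 6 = -0.83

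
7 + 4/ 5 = 39/ 5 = 7.80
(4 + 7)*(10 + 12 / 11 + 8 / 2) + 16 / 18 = 166.89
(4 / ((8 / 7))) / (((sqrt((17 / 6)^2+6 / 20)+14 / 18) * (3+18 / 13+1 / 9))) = -257985 / 3290393+22113 * sqrt(7495) / 6580786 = 0.21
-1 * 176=-176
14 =14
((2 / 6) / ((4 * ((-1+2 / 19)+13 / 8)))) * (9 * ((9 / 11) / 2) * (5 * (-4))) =-3420 / 407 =-8.40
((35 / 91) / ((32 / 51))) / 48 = 85 / 6656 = 0.01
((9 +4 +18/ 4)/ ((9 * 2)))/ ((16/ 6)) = 35/ 96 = 0.36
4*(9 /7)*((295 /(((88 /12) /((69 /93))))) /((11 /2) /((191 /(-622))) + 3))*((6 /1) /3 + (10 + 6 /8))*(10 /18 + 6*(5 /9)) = -991390275 /1942336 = -510.41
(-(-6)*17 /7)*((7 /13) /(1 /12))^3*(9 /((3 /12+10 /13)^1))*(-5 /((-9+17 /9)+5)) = 13991201280 /170183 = 82212.68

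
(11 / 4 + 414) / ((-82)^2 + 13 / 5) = 8335 / 134532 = 0.06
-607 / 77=-7.88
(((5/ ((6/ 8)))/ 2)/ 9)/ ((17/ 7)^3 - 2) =3430/ 114129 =0.03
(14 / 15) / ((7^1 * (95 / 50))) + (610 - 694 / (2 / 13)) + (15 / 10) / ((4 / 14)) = -3895.68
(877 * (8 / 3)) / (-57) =-7016 / 171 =-41.03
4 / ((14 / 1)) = 2 / 7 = 0.29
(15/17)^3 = 3375/4913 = 0.69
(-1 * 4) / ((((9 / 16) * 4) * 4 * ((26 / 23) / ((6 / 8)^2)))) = -0.22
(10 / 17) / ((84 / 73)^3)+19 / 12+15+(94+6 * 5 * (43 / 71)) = 46192411939 / 357696864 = 129.14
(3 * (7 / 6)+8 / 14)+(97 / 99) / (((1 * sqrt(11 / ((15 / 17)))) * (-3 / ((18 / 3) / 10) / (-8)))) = 4.52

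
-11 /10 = -1.10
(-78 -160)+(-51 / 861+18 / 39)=-886477 / 3731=-237.60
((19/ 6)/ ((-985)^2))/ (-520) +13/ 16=614880089/ 756775500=0.81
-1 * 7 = -7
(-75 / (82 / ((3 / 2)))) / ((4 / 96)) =-32.93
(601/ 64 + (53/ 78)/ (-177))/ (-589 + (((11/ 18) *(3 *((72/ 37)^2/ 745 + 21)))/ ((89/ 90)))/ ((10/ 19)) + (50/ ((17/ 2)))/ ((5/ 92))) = -6399313952768855/ 277313258769285024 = -0.02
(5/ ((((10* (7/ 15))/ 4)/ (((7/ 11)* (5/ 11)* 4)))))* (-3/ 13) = -1.14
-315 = -315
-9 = -9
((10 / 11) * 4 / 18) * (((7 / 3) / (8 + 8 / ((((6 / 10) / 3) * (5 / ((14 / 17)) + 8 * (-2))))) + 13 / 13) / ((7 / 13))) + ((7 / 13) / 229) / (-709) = 32789433181 / 55051094826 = 0.60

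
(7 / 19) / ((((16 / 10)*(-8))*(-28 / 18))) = 45 / 2432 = 0.02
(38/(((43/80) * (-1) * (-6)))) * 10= 15200/129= 117.83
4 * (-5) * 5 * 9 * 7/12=-525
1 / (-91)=-1 / 91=-0.01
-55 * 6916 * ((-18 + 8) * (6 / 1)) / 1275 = 304304 / 17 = 17900.24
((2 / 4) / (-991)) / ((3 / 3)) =-0.00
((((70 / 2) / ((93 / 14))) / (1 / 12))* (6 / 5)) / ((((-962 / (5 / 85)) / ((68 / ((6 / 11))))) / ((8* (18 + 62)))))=-5519360 / 14911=-370.15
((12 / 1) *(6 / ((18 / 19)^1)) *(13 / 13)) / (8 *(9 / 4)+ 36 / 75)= 950 / 231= 4.11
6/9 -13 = -37/3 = -12.33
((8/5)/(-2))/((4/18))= -18/5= -3.60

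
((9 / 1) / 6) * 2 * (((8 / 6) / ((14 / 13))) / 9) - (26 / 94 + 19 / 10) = -52229 / 29610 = -1.76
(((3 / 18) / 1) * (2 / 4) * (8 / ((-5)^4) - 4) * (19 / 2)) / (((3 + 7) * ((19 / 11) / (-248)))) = 424886 / 9375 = 45.32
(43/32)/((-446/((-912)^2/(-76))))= 32.97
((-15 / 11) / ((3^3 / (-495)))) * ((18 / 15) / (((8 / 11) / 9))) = 1485 / 4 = 371.25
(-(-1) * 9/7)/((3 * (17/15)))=45/119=0.38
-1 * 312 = -312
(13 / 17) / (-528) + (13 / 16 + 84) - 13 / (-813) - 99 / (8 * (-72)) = 275679367 / 3243328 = 85.00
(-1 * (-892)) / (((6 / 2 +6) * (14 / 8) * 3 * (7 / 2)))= 7136 / 1323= 5.39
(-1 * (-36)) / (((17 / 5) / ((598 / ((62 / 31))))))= 53820 / 17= 3165.88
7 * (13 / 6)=91 / 6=15.17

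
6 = 6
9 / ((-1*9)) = -1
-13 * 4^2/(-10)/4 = 26/5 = 5.20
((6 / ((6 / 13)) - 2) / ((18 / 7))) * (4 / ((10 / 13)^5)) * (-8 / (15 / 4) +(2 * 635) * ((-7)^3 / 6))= -10378553844659 / 2250000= -4612690.60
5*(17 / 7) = 85 / 7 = 12.14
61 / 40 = 1.52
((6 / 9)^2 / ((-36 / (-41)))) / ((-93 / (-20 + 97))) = -3157 / 7533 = -0.42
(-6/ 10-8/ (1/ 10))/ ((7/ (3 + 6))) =-3627/ 35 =-103.63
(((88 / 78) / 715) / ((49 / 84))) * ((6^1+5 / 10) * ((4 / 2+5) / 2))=4 / 65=0.06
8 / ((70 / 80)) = 64 / 7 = 9.14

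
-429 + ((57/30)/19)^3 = -428999/1000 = -429.00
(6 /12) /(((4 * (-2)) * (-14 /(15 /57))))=5 /4256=0.00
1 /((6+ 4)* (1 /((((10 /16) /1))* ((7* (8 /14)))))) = 1 /4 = 0.25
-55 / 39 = -1.41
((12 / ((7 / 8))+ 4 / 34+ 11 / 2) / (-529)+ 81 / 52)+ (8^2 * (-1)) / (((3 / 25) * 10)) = -508814105 / 9820356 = -51.81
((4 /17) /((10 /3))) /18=1 /255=0.00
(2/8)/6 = 0.04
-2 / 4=-1 / 2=-0.50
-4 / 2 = -2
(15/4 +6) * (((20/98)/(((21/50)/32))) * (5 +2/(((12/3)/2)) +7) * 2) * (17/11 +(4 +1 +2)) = 127088000/3773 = 33683.54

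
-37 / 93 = -0.40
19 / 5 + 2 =29 / 5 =5.80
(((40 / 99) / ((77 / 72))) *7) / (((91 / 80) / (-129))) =-3302400 / 11011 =-299.92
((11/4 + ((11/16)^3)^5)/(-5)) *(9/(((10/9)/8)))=-51430324450579566327/1441151880758558720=-35.69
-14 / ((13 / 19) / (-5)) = 1330 / 13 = 102.31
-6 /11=-0.55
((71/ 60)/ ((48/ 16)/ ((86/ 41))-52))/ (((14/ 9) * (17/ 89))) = -815151/ 10350620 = -0.08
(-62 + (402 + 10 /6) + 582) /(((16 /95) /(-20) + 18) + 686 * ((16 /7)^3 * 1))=1316225 /11699238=0.11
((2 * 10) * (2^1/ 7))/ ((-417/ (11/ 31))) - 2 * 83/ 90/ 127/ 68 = -59501129/ 11721945060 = -0.01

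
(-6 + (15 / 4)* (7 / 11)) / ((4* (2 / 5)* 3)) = -265 / 352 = -0.75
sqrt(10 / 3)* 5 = 5* sqrt(30) / 3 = 9.13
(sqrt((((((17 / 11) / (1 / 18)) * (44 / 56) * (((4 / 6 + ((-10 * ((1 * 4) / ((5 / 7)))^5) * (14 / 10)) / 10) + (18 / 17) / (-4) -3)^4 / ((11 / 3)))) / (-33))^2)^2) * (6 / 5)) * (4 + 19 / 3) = 16159918318796019667429120686836164663159167499928387516248709999460163572309713311 / 3189227864678289279254386201500892639160156250000000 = 5067031583968095691509420000000.00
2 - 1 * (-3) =5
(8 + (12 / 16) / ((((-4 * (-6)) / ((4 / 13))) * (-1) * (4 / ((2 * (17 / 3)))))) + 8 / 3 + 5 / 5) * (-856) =-259047 / 26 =-9963.35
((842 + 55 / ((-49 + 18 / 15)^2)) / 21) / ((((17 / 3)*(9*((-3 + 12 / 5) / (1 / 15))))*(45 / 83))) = -1330690777 / 8258839785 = -0.16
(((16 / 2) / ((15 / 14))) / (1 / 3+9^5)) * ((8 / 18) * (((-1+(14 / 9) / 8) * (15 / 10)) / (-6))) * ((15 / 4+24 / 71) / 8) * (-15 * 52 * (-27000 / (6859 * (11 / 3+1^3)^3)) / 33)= 492409125 / 92998119307016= 0.00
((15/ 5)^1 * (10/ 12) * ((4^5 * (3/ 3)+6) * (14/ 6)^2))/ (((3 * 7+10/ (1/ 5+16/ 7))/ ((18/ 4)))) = 1568175/ 622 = 2521.18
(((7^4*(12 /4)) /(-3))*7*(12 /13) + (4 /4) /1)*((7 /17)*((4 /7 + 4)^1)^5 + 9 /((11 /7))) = -12841746.75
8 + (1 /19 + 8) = 305 /19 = 16.05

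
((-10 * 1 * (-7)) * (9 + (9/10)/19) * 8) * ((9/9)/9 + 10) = 973336/19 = 51228.21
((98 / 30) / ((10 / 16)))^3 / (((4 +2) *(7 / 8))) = 34420736 / 1265625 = 27.20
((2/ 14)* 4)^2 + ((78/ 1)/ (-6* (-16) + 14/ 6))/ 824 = 0.33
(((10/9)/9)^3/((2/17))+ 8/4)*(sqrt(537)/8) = 535691*sqrt(537)/2125764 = 5.84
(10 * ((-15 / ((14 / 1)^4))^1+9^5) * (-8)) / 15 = -756142123 / 2401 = -314928.00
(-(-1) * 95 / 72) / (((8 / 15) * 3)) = 475 / 576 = 0.82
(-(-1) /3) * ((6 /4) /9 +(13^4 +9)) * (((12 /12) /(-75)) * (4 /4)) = -171421 /1350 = -126.98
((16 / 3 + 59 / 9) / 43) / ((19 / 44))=4708 / 7353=0.64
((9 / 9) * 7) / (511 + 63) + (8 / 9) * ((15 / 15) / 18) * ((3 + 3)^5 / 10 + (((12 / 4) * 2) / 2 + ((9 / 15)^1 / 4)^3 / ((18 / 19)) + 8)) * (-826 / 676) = -16430771537 / 345384000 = -47.57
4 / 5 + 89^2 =39609 / 5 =7921.80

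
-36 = -36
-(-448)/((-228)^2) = 28/3249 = 0.01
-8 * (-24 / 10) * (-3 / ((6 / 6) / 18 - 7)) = 5184 / 625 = 8.29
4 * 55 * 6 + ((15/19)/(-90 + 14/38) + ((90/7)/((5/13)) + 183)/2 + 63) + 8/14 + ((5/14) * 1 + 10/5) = 17811572/11921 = 1494.13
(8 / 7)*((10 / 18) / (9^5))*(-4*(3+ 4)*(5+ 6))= -1760 / 531441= -0.00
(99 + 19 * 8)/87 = 251/87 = 2.89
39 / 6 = 13 / 2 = 6.50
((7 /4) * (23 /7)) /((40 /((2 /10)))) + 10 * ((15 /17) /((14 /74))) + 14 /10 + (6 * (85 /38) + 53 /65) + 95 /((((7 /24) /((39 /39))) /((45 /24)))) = 2260802497 /3359200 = 673.02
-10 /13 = -0.77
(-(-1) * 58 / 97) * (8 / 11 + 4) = 3016 / 1067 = 2.83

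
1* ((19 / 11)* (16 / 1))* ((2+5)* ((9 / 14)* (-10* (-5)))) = 68400 / 11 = 6218.18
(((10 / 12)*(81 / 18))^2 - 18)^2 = 3969 / 256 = 15.50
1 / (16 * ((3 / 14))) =7 / 24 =0.29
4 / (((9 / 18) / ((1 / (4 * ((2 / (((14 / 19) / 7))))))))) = 2 / 19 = 0.11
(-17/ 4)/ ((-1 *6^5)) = 17/ 31104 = 0.00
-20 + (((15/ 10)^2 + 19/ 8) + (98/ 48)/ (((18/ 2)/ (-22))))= -4399/ 216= -20.37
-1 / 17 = -0.06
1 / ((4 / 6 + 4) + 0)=3 / 14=0.21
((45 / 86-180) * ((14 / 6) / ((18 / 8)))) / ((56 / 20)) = -8575 / 129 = -66.47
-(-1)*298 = 298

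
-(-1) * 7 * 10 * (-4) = -280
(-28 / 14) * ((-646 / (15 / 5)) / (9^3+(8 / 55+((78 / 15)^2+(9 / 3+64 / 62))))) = 2753575 / 4860642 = 0.57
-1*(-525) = 525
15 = 15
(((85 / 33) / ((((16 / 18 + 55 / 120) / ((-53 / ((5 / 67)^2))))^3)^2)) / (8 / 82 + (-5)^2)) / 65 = 1956762411880905949162577890803012559557623808 / 9974717741641240478515625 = 196172208834747456148.39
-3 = -3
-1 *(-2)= 2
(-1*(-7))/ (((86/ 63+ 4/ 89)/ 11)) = 431739/ 7906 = 54.61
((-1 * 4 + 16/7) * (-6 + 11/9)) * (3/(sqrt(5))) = 10.99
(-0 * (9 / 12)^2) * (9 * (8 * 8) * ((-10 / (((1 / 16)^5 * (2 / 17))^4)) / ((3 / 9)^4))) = 0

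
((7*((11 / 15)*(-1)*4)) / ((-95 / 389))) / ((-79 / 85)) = -2036804 / 22515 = -90.46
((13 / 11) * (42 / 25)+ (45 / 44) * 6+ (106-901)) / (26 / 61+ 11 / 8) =-35199684 / 80575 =-436.86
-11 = -11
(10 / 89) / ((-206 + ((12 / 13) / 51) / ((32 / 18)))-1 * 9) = -8840 / 16914539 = -0.00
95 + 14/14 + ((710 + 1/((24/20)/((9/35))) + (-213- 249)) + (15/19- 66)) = 74215/266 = 279.00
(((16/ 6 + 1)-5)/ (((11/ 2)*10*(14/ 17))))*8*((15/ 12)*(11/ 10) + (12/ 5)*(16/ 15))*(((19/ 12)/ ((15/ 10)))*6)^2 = -9659638/ 259875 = -37.17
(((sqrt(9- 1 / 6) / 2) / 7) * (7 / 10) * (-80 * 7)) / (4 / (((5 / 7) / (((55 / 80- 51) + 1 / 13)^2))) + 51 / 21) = -5299840 * sqrt(318) / 16052453427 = -0.01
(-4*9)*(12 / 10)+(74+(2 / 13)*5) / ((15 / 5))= -1188 / 65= -18.28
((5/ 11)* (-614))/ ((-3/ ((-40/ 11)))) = -122800/ 363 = -338.29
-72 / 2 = -36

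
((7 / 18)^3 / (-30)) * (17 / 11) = -0.00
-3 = -3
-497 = -497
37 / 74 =1 / 2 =0.50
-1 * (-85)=85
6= 6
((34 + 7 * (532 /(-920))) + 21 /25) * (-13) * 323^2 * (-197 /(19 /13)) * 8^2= 207153628182176 /575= 360267179447.26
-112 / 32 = -7 / 2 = -3.50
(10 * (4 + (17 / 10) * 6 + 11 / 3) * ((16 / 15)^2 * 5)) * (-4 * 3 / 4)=-137216 / 45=-3049.24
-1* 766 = -766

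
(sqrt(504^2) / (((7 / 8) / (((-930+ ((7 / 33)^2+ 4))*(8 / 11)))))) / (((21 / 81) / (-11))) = 13939637760 / 847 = 16457659.69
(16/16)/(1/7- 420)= -7/2939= -0.00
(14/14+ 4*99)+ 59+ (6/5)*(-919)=-3234/5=-646.80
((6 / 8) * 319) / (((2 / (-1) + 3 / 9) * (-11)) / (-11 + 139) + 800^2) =91872 / 245760055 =0.00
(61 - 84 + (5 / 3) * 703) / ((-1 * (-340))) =1723 / 510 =3.38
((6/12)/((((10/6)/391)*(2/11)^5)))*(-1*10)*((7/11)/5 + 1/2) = -1184998617/320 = -3703120.68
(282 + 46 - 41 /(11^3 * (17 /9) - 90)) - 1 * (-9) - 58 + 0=6086574 /21817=278.98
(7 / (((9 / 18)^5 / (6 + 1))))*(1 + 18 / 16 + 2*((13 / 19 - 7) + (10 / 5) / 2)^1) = -253428 / 19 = -13338.32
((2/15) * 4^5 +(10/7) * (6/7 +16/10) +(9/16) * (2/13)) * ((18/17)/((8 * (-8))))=-32134629/13861120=-2.32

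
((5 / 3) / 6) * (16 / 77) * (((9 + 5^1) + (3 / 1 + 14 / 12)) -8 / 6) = 2020 / 2079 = 0.97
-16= -16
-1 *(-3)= 3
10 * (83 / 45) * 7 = 1162 / 9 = 129.11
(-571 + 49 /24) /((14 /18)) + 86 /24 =-122293 /168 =-727.93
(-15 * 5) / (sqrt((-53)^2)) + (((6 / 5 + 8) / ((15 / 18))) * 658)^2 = 1748017633317 / 33125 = 52770343.65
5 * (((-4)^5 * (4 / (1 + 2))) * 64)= -1310720 / 3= -436906.67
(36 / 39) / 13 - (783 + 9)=-133836 / 169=-791.93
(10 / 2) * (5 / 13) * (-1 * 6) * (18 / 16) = -12.98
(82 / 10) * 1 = 41 / 5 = 8.20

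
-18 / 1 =-18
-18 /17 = -1.06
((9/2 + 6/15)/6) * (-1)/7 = -7/60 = -0.12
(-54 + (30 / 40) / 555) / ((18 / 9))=-39959 / 1480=-27.00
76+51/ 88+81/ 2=10303/ 88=117.08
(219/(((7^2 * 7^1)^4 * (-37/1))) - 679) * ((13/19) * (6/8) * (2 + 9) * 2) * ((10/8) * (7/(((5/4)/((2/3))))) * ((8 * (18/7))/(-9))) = 81765.89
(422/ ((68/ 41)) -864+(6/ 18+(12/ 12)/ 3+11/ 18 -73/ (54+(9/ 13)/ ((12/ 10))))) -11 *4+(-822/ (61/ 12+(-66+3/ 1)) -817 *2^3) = -360898480939/ 50296455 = -7175.43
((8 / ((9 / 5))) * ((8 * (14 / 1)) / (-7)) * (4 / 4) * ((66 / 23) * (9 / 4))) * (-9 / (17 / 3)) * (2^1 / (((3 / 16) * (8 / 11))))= 4181760 / 391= 10695.04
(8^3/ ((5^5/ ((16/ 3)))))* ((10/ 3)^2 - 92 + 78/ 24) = -1144832/ 16875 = -67.84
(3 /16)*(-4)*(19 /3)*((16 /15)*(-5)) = 76 /3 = 25.33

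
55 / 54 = 1.02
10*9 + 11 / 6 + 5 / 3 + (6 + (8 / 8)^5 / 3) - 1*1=593 / 6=98.83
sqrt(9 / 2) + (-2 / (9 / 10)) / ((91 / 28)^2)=-320 / 1521 + 3 * sqrt(2) / 2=1.91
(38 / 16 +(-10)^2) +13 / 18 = 103.10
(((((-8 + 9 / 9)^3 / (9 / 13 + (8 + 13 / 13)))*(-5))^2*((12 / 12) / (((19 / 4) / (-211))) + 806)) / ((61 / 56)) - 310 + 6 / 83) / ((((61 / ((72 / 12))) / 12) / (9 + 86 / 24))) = 51510329328227408 / 158436459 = 325116640.79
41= 41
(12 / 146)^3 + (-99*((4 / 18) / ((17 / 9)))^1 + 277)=1754859359 / 6613289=265.35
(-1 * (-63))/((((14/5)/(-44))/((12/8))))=-1485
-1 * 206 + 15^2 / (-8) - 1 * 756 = -7921 / 8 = -990.12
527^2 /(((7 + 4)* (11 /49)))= 13608721 /121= 112468.77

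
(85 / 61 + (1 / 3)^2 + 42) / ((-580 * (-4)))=5971 / 318420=0.02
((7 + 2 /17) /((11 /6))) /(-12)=-11 /34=-0.32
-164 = -164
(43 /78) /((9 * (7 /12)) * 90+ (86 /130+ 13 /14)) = 1505 /1294266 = 0.00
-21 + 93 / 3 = 10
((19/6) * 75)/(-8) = -475/16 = -29.69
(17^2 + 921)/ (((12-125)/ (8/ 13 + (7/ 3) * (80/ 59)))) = -10522160/ 260013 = -40.47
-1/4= -0.25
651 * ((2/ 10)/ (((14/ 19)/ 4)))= 3534/ 5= 706.80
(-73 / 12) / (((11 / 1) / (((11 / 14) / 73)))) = -1 / 168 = -0.01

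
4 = 4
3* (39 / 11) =117 / 11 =10.64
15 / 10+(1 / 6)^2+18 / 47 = 3233 / 1692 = 1.91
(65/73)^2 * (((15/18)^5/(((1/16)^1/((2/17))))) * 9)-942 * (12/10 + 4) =-59841685787/12230055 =-4893.00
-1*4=-4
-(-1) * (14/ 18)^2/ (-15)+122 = 148181/ 1215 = 121.96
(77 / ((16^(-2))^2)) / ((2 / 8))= 20185088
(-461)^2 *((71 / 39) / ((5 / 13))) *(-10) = -30177982 / 3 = -10059327.33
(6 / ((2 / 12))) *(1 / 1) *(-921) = -33156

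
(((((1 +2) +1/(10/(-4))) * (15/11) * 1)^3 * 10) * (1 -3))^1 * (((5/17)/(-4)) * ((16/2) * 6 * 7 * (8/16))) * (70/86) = 8962.22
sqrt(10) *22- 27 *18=-486 + 22 *sqrt(10)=-416.43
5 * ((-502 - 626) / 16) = -705 / 2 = -352.50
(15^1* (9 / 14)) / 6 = 1.61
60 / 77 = 0.78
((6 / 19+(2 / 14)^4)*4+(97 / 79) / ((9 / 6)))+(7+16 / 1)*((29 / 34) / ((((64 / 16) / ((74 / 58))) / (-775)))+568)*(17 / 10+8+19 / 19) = 1292441641385519 / 14703916080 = 87897.78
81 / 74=1.09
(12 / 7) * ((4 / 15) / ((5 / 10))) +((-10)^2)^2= 350032 / 35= 10000.91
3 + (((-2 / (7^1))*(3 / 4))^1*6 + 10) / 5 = 166 / 35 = 4.74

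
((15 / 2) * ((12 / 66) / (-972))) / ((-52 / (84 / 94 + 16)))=1985 / 4355208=0.00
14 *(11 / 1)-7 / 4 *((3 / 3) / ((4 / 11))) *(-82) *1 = 4389 / 8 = 548.62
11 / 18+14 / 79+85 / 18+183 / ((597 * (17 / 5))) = 4490483 / 801771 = 5.60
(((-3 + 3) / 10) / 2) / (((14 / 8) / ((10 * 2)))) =0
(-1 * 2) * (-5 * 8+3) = 74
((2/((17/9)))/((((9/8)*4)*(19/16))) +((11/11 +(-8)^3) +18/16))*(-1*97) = 127749485/2584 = 49438.66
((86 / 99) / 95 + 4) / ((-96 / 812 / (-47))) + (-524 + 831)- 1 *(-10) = 215653093 / 112860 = 1910.80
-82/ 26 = -41/ 13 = -3.15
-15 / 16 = -0.94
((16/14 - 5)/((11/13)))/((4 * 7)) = -351/2156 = -0.16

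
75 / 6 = 25 / 2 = 12.50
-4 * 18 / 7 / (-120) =3 / 35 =0.09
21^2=441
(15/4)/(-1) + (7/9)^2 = -1019/324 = -3.15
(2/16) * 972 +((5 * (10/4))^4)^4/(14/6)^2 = 209547579288483056184201/3211264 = 65253924712662383.47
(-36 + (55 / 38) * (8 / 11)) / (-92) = 166 / 437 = 0.38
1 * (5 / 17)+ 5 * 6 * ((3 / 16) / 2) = 845 / 272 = 3.11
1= 1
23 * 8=184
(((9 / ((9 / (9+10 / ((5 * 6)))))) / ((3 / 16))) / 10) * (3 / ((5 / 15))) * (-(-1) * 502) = 112448 / 5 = 22489.60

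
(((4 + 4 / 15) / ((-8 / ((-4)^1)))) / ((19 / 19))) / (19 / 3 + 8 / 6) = 32 / 115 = 0.28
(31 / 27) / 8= 31 / 216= 0.14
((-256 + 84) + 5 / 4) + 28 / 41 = -27891 / 164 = -170.07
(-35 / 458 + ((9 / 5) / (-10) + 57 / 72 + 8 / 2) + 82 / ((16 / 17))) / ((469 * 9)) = 6297059 / 289982700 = 0.02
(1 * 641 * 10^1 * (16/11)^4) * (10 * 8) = 2295393.81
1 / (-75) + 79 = 5924 / 75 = 78.99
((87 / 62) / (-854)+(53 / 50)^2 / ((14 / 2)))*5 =1314361 / 1654625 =0.79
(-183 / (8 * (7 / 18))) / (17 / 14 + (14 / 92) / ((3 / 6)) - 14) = 37881 / 8038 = 4.71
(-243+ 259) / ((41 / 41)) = 16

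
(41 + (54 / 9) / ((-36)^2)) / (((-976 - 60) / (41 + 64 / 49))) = -6120187 / 3655008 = -1.67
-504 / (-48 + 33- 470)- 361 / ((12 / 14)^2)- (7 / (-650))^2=-90425805701 / 184421250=-490.32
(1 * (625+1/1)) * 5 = 3130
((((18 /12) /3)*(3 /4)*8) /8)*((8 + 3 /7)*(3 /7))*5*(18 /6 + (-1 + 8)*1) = 13275 /196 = 67.73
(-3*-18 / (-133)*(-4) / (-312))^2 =81 / 2989441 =0.00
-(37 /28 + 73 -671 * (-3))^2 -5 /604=-515788522755 /118384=-4356910.75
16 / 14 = 8 / 7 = 1.14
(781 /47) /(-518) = -0.03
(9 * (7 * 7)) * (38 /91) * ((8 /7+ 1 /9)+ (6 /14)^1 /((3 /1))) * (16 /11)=4864 /13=374.15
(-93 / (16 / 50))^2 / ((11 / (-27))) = -145951875 / 704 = -207318.00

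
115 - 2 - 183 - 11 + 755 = 674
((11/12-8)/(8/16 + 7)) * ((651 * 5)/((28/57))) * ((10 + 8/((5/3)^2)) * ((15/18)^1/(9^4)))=-1612093/157464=-10.24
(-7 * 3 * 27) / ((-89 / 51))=28917 / 89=324.91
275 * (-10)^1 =-2750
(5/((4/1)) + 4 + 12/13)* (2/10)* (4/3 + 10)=13.99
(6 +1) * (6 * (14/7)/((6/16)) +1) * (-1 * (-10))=2310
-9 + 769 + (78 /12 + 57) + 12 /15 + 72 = 8963 /10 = 896.30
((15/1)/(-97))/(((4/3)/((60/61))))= -675/5917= -0.11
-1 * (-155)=155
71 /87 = 0.82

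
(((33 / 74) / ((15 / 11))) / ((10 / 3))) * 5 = 363 / 740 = 0.49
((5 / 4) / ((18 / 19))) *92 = 2185 / 18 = 121.39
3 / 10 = 0.30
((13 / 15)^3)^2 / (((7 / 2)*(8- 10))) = -4826809 / 79734375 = -0.06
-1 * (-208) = 208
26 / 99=0.26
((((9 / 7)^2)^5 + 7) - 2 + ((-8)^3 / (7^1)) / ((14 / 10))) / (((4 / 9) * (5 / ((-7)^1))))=44364284613 / 403536070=109.94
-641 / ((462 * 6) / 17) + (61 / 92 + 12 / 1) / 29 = -3.49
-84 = -84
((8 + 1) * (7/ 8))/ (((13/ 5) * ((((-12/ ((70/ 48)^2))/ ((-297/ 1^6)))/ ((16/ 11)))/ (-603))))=-139833.31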